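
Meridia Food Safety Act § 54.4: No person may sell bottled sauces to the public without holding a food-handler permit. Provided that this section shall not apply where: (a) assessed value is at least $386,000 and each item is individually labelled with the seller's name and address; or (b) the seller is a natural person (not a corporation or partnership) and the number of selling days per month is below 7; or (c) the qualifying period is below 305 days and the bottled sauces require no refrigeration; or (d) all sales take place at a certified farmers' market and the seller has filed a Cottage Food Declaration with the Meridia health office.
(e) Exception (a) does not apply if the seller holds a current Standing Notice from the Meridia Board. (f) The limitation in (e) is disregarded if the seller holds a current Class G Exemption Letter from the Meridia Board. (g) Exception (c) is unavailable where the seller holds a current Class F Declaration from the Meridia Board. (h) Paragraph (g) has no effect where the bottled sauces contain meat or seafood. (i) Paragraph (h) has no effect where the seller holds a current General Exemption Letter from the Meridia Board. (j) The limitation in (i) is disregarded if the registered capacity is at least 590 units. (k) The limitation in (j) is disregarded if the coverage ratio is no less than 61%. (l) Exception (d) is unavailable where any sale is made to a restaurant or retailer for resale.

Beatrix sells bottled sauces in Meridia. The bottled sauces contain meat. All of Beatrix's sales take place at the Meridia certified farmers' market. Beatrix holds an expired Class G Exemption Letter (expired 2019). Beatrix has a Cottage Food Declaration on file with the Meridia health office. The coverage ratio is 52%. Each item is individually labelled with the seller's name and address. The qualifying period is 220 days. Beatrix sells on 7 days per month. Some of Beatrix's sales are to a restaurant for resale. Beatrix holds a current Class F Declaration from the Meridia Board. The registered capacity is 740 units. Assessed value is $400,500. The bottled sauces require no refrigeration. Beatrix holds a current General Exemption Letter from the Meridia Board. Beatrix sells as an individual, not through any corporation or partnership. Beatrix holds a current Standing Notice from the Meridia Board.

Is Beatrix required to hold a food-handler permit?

No — exception (c) applies; Beatrix is not required to hold a food-handler permit.

Exception (a)'s conditions are all satisfied: assessed value is $400,500, meeting the $386,000 threshold; items are individually labelled. But applying paragraphs (e)–(f): (e) operates against (a): a current Standing Notice is held. (f) is inapplicable (no current Class G Exemption Letter is held), so (e) stands. Exception (a) does not apply.
Exception (b) fails — the number of selling days per month is 7, not below 7.
Exception (c) is satisfied on its face — the qualifying period is 220 days, below the 305 days limit; the bottled sauces are shelf-stable. Applying paragraphs (g)–(k): (g) would limit (c) — a current Class F Declaration is held — but (h) sets (g) aside: (h) operates against (g): the bottled sauces contain meat. (i) is triggered (a current General Exemption Letter is held), but yields to (j): (j) operates against (i): the registered capacity is 740 units, meeting the 590 units threshold. (k), which would lift (j), is not triggered — the coverage ratio is 52%, short of 61%. Exception (c) stands.
Exception (d) is satisfied on its face — all sales are at a certified farmers' market; a Cottage Food Declaration is on file. But: (l) is triggered — some sales are to a restaurant for resale. (d) is therefore removed.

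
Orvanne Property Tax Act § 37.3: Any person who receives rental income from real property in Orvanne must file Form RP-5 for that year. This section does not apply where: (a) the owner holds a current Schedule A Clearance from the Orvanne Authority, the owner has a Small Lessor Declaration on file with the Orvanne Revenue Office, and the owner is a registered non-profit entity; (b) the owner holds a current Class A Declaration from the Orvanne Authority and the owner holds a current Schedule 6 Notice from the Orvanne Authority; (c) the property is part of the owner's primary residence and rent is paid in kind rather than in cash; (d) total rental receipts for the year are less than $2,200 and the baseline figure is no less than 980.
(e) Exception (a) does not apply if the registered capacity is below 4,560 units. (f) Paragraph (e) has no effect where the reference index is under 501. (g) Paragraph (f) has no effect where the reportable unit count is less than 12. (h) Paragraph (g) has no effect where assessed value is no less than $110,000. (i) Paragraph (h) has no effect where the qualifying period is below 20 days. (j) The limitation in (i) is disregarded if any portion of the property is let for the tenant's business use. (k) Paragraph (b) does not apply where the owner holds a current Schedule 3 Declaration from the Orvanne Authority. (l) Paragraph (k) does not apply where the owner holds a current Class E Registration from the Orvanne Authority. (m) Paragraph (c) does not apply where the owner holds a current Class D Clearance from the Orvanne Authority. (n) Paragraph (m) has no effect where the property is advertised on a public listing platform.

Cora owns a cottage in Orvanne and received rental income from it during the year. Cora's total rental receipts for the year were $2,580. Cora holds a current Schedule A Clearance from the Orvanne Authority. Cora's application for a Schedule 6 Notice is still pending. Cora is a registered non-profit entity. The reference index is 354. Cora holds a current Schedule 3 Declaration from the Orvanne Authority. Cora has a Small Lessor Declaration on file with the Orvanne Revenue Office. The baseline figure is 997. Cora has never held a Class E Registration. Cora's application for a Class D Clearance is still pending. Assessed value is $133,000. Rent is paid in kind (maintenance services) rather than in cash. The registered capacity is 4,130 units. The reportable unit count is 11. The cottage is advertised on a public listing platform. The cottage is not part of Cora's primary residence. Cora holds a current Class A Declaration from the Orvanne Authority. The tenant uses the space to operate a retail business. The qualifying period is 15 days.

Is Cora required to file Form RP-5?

No — exception (a) applies; Cora is not required to file Form RP-5.

Exception (a)'s conditions are all satisfied: a current Schedule A Clearance is held; a Small Lessor Declaration is on file; Cora is a registered non-profit. Considering the limiting provisions: (e) would limit (a) — the registered capacity is 4,130 units, below the 4,560 units limit — but (f) sets (e) aside: (f) is engaged — the reference index is 354, under the 501 limit. (g) would limit (f) — the reportable unit count is 11, less than the 12 limit — but (h) sets (g) aside: (h) operates against (g): assessed value is $133,000, meeting the $110,000 threshold. (i) applies (the qualifying period is 15 days, below the 20 days limit), but is set aside by (j): (j) is engaged — the space is let for business use. So (a) applies.
Exception (b) fails — there is no Schedule 6 Notice in force.
Exception (c) does not apply: the cottage is not part of the primary residence.
Exception (d) does not apply: total rental receipts for the year are $2,580, not less than $2,200.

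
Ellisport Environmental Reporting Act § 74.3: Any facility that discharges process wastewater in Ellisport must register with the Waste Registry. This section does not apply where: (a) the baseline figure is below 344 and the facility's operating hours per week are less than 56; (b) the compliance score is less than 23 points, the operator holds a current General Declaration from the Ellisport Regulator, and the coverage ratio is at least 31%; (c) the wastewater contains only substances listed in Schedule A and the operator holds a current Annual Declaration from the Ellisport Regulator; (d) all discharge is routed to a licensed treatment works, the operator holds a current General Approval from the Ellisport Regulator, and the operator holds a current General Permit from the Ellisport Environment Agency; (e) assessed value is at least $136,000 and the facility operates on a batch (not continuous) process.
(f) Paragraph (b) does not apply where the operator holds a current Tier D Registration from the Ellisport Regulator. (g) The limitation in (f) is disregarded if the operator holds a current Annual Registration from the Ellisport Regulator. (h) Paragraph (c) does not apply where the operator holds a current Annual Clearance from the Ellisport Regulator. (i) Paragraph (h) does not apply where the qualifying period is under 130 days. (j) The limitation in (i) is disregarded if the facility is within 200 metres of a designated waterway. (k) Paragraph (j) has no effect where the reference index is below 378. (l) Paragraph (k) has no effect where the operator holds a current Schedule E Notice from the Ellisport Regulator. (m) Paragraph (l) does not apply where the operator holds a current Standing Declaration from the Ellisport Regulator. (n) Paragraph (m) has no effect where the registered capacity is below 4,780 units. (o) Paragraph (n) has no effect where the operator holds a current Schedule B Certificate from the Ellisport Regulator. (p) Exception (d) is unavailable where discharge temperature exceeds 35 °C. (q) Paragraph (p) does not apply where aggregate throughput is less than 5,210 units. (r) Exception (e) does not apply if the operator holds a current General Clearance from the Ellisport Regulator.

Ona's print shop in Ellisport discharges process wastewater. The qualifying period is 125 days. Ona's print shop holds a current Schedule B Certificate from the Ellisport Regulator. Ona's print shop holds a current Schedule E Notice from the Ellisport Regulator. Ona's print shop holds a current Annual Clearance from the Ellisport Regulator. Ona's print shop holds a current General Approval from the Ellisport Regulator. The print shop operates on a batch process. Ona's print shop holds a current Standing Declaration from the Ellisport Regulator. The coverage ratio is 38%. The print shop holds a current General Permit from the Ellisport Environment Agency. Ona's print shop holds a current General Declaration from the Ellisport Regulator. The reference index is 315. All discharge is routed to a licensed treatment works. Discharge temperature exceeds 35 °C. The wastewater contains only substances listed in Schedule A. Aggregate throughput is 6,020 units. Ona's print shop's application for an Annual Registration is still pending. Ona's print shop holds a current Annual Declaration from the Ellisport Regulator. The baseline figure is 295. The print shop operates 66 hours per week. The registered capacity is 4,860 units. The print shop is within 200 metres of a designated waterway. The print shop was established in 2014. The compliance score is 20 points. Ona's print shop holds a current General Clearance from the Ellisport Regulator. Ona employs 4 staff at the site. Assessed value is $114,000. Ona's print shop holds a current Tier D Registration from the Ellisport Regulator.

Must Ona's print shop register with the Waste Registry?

Exception (a) requires that the facility's operating hours per week are less than 56; but the facility's operating hours per week are 66, not less than 56, so (a) is unavailable.
Exception (b)'s conditions are all satisfied: the compliance score is 20 points, less than the 23 points limit; a current General Declaration is held; the coverage ratio is 38%, meeting the 31% threshold. But applying paragraphs (f)–(g): (f) is engaged — a current Tier D Registration is held. (g) is inapplicable (no current Annual Registration is held), so (f) stands. Exception (b) does not apply.
Exception (c)'s conditions are all satisfied: the wastewater is Schedule-A-only; a current Annual Declaration is held. Considering the limiting provisions: (h) operates (a current Annual Clearance is held), but is set aside by (i): (i) applies — the qualifying period is 125 days, under the 130 days limit. (j) applies (the print shop is within 200 m of a designated waterway), but is itself disapplied by (k): (k) operates against (j): the reference index is 315, below the 378 limit. (l) is triggered (a current Schedule E Notice is held), but yields to (m): (m) is engaged — a current Standing Declaration is held. (n), which would lift (m), is inapplicable — the registered capacity is 4,860 units, not below 4,780 units. So (c) applies.
Exception (d): discharge is routed to a licensed treatment works; a current General Approval is held; a current General Permit is held — every condition holds. But applying paragraphs (p)–(q): (p) operates against (d): discharge temperature exceeds 35 °C. (q), which would lift (p), is not triggered — aggregate throughput is 6,020 units, not less than 5,210 units. So (d) is unavailable.
Exception (e) requires that assessed value is at least $136,000; but assessed value is $114,000, short of $136,000, so (e) is unavailable.

No — exception (c) applies; Ona's print shop is not required to register with the Waste Registry.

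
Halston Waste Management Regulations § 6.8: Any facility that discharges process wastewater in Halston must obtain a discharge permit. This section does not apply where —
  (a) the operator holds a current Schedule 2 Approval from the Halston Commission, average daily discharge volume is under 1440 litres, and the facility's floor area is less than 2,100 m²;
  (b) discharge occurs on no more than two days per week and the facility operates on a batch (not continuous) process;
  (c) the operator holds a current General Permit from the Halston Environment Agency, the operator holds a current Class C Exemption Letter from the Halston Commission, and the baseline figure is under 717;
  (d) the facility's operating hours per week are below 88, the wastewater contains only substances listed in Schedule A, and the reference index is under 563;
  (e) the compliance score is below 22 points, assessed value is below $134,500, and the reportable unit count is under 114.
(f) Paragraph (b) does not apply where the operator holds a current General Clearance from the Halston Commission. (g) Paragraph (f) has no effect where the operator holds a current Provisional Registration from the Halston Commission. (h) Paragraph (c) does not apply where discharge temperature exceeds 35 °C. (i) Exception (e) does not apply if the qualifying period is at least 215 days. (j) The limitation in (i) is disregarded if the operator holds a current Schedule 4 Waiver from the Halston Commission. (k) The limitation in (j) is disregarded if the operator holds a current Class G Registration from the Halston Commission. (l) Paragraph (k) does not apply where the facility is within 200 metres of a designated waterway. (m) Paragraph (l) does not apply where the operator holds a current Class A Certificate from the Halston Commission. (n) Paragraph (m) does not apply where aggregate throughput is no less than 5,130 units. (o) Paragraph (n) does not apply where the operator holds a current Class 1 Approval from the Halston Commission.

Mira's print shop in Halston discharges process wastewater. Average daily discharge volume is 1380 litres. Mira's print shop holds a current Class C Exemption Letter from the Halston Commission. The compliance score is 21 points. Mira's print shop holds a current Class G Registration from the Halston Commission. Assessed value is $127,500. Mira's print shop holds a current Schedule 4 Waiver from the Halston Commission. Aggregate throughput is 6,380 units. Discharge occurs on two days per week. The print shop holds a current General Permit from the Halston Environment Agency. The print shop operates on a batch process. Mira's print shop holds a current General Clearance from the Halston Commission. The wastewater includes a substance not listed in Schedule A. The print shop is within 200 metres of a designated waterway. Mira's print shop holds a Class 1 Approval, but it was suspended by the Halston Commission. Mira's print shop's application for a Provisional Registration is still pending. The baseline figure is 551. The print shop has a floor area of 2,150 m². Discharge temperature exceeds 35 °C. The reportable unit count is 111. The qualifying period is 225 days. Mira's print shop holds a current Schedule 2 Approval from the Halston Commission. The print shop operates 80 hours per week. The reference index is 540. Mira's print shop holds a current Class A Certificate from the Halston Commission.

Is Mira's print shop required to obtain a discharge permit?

No — exception (e) applies; Mira's print shop is not required to obtain a discharge permit.

Exception (a) fails — the facility's floor area is 2,150 m², not less than 2,100 m².
All of (b)'s requirements are met (discharge occurs on no more than two days per week; the facility operates on a batch process). However, paragraphs (f)–(g) must be considered: (f) operates against (b): a current General Clearance is held. (g), which would lift (f), is inapplicable — no current Provisional Registration is held. (b) is therefore removed.
Exception (c)'s conditions are all satisfied: a current General Permit is held; a current Class C Exemption Letter is held; the baseline figure is 551, under the 717 limit. But: (h) operates against (c): discharge temperature exceeds 35 °C. So (c) is unavailable.
Exception (d) requires that the wastewater contains only substances listed in Schedule A; but the wastewater includes a non-Schedule-A substance, so (d) is unavailable.
Exception (e): the compliance score is 21 points, below the 22 points limit; assessed value is $127,500, below the $134,500 limit; the reportable unit count is 111, under the 114 limit — every condition holds. Applying paragraphs (i)–(o): (i) operates (the qualifying period is 225 days, meeting the 215 days threshold), but yields to (j): (j) operates against (i): a current Schedule 4 Waiver is held. (k) would limit (j) — a current Class G Registration is held — but (l) sets (k) aside: (l) operates against (k): the print shop is within 200 m of a designated waterway. (m) would limit (l) — a current Class A Certificate is held — but (n) sets (m) aside: (n) applies — aggregate throughput is 6,380 units, meeting the 5,130 units threshold. (o) does not operate here (there is no Class 1 Approval in force), so (n) stands. Exception (e) stands.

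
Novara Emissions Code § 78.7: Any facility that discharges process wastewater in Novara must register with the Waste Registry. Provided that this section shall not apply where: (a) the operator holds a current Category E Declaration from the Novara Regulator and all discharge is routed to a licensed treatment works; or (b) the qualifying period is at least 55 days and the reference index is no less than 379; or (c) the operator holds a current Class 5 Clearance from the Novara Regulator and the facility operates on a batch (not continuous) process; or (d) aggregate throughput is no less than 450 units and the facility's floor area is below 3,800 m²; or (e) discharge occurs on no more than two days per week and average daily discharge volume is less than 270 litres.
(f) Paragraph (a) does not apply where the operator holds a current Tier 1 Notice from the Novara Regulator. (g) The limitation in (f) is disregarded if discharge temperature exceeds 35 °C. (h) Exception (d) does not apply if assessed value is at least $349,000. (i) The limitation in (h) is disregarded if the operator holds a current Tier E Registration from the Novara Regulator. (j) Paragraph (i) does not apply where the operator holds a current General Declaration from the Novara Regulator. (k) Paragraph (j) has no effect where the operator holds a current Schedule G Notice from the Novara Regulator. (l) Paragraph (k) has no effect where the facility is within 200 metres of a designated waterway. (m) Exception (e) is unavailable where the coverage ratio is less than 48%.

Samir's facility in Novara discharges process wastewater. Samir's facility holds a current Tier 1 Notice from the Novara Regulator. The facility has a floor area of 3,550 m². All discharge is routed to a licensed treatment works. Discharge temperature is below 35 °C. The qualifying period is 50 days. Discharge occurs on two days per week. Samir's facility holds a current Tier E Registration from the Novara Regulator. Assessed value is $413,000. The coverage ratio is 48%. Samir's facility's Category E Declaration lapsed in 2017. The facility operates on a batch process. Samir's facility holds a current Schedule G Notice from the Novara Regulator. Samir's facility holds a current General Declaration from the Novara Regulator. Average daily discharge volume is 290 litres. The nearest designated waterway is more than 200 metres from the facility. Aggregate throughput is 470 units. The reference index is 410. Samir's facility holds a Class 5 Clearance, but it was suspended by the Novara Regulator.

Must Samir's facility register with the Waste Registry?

Exception (a) requires that the operator holds a current Category E Declaration from the Novara Regulator; but no current Category E Declaration is held, so (a) is unavailable.
Exception (b) requires that the qualifying period is at least 55 days; but the qualifying period is 50 days, short of 55 days, so (b) is unavailable.
Exception (c) fails — there is no Class 5 Clearance in force.
Exception (d) is satisfied on its face — aggregate throughput is 470 units, meeting the 450 units threshold; the facility's floor area is 3,550 m², below the 3,800 m² limit. As to paragraphs (h)–(l): (h) applies (assessed value is $413,000, meeting the $349,000 threshold), but is set aside by (i): (i) operates against (h): a current Tier E Registration is held. (j) would limit (i) — a current General Declaration is held — but (k) sets (j) aside: (k) operates against (j): a current Schedule G Notice is held. (l) is inapplicable (the facility is more than 200 m from any designated waterway), so (k) stands. So (d) applies.
Exception (e) does not apply: average daily discharge volume is 290 litres, not less than 270 litres.

No — exception (d) applies; Samir's facility is not required to register with the Waste Registry.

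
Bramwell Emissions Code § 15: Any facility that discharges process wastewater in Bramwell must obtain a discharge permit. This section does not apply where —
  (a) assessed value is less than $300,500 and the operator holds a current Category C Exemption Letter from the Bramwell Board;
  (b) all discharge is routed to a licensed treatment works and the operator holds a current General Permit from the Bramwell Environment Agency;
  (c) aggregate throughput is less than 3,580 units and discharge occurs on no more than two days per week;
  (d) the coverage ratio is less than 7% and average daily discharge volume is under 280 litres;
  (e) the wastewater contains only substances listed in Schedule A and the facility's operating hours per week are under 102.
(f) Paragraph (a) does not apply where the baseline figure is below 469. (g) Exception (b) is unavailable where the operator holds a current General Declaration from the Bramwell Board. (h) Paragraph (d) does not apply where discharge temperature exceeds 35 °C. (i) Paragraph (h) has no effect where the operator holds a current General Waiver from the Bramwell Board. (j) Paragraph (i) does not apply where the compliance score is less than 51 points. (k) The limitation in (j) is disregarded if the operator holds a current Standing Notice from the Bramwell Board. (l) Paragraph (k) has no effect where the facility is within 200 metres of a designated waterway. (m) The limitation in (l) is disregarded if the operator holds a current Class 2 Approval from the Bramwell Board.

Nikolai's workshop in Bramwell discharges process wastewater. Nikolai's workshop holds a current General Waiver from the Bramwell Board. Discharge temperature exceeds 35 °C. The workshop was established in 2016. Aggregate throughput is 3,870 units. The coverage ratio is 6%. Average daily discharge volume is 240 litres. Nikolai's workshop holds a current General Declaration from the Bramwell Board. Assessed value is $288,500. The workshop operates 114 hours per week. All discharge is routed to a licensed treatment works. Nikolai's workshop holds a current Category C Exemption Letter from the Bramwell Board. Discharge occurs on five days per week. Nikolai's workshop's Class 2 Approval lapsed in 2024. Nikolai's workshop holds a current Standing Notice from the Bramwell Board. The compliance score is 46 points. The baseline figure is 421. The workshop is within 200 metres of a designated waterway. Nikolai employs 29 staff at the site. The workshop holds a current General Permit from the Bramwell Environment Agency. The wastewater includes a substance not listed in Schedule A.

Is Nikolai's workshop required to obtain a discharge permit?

Yes — Nikolai's workshop must obtain a discharge permit.

Exception (a) is satisfied on its face — assessed value is $288,500, less than the $300,500 limit; a current Category C Exemption Letter is held. However, paragraph (f) must be considered: (f) applies — the baseline figure is 421, below the 469 limit. Exception (a) does not apply.
Exception (b): discharge is routed to a licensed treatment works; a current General Permit is held — every condition holds. But: (g) operates against (b): a current General Declaration is held. So (b) is unavailable.
Exception (c) requires that aggregate throughput is less than 3,580 units; but aggregate throughput is 3,870 units, not less than 3,580 units, so (c) is unavailable.
Exception (d)'s conditions are all satisfied: the coverage ratio is 6%, less than the 7% limit; average daily discharge volume is 240 litres, under the 280 litres limit. However, paragraphs (h)–(m) must be considered: (h) operates against (d): discharge temperature exceeds 35 °C. (i) would limit (h) — a current General Waiver is held — but (j) sets (i) aside: (j) is triggered — the compliance score is 46 points, less than the 51 points limit. (k) is triggered (a current Standing Notice is held), but yields to (l): (l) is triggered — the workshop is within 200 m of a designated waterway. (m) is not engaged (the Class 2 Approval is not current), so (l) stands. Exception (d) does not apply.
Exception (e) does not apply: the wastewater includes a non-Schedule-A substance.
Every exception is unavailable, so the rule governs.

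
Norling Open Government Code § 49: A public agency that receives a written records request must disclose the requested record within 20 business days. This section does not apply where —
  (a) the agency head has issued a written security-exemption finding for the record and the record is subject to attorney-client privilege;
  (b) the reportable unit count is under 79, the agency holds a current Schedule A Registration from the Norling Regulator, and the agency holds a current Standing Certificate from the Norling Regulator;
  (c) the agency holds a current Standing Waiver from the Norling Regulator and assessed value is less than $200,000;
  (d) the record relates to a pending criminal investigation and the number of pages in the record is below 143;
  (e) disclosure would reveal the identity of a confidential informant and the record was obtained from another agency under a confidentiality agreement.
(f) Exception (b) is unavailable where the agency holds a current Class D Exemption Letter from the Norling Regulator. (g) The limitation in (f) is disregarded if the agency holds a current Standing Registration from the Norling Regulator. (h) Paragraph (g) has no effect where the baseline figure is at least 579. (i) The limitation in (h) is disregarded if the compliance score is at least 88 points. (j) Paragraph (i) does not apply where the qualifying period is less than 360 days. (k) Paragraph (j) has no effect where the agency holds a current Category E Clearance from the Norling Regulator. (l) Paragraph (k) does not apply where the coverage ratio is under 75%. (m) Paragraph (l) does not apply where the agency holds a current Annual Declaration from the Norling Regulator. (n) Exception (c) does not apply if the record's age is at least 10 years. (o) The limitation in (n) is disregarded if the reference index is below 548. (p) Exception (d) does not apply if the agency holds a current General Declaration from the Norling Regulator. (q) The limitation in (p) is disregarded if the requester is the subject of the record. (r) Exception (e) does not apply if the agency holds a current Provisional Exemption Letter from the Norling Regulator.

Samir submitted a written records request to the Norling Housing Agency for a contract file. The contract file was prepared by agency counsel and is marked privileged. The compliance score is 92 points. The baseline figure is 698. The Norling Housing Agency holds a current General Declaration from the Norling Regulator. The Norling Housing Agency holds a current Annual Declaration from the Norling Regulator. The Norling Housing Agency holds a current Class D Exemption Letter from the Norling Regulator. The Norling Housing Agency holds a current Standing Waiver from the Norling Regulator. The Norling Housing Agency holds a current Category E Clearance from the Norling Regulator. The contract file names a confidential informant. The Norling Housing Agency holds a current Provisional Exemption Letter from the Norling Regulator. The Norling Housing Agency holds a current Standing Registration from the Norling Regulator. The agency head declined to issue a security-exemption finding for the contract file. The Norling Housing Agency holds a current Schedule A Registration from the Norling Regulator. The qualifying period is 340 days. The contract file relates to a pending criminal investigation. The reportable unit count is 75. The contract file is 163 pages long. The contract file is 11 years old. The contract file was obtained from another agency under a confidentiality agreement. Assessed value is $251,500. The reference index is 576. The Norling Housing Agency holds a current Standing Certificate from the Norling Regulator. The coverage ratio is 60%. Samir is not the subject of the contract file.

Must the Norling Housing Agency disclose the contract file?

Exception (a) fails — the agency head declined to issue a security-exemption finding.
Exception (b)'s conditions are all satisfied: the reportable unit count is 75, under the 79 limit; a current Schedule A Registration is held; a current Standing Certificate is held. Under paragraphs (f)–(m): (f) would limit (b) — a current Class D Exemption Letter is held — but (g) sets (f) aside: (g) applies — a current Standing Registration is held. (h) would limit (g) — the baseline figure is 698, meeting the 579 threshold — but (i) sets (h) aside: (i) operates against (h): the compliance score is 92 points, meeting the 88 points threshold. (j) would limit (i) — the qualifying period is 340 days, less than the 360 days limit — but (k) sets (j) aside: (k) operates — a current Category E Clearance is held. (l) is engaged (the coverage ratio is 60%, under the 75% limit), but is itself disapplied by (m): (m) is engaged — a current Annual Declaration is held. So (b) applies.
Exception (c) does not apply: assessed value is $251,500, not less than $200,000.
Exception (d) requires that the number of pages in the record is below 143; but the number of pages in the record is 163, not below 143, so (d) is unavailable.
Exception (e)'s conditions are all satisfied: the contract file names a confidential informant; the contract file was obtained under a confidentiality agreement. However, paragraph (r) must be considered: (r) operates — a current Provisional Exemption Letter is held. So (e) is unavailable.

No — exception (b) applies; the Norling Housing Agency is not required to disclose the contract file.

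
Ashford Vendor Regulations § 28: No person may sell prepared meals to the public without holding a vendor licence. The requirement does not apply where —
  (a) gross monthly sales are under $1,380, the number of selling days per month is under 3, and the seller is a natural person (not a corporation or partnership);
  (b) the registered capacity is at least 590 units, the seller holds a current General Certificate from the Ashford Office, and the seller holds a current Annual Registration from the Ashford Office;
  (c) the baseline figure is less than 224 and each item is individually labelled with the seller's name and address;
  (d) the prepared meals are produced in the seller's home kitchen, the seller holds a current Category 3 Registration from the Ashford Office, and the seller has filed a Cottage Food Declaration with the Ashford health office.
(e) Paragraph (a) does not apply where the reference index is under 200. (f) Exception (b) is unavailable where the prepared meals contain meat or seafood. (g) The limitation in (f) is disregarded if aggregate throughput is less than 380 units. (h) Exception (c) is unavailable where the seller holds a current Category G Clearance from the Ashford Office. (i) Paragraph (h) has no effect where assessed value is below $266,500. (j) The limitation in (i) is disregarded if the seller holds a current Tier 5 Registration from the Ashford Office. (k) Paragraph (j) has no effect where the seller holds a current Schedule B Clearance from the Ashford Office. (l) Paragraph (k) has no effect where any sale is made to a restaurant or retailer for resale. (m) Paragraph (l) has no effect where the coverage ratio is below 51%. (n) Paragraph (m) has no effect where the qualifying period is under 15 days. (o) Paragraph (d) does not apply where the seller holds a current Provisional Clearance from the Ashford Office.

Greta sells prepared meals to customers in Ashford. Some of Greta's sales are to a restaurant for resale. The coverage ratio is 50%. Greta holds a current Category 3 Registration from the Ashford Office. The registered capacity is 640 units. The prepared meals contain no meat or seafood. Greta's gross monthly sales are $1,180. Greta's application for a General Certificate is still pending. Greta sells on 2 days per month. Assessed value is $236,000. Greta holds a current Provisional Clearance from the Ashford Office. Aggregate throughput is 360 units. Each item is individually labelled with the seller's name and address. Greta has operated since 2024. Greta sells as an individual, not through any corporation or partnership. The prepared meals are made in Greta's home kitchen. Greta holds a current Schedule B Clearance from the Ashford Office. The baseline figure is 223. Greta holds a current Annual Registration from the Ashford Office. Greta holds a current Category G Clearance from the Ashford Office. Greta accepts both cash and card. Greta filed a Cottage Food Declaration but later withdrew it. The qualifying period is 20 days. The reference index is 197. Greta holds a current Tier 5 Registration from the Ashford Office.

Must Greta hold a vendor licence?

All of (a)'s requirements are met (gross monthly sales are $1,180, under the $1,380 limit; the number of selling days per month is 2, under the 3 limit; the seller is a natural person). However, paragraph (e) must be considered: (e) applies — the reference index is 197, under the 200 limit. (a) is therefore removed.
Exception (b) requires that the seller holds a current General Certificate from the Ashford Office; but there is no General Certificate in force, so (b) is unavailable.
All of (c)'s requirements are met (the baseline figure is 223, less than the 224 limit; items are individually labelled). Applying paragraphs (h)–(n): (h) operates (a current Category G Clearance is held), but is overridden by (i): (i) is triggered — assessed value is $236,000, below the $266,500 limit. (j) would limit (i) — a current Tier 5 Registration is held — but (k) sets (j) aside: (k) operates — a current Schedule B Clearance is held. (l) would limit (k) — some sales are to a restaurant for resale — but (m) sets (l) aside: (m) is triggered — the coverage ratio is 50%, below the 51% limit. (n), which would lift (m), is not triggered — the qualifying period is 20 days, not under 15 days. Exception (c) stands.
Exception (d) fails — the Cottage Food Declaration was withdrawn.

No — exception (c) applies; Greta is not required to hold a vendor licence.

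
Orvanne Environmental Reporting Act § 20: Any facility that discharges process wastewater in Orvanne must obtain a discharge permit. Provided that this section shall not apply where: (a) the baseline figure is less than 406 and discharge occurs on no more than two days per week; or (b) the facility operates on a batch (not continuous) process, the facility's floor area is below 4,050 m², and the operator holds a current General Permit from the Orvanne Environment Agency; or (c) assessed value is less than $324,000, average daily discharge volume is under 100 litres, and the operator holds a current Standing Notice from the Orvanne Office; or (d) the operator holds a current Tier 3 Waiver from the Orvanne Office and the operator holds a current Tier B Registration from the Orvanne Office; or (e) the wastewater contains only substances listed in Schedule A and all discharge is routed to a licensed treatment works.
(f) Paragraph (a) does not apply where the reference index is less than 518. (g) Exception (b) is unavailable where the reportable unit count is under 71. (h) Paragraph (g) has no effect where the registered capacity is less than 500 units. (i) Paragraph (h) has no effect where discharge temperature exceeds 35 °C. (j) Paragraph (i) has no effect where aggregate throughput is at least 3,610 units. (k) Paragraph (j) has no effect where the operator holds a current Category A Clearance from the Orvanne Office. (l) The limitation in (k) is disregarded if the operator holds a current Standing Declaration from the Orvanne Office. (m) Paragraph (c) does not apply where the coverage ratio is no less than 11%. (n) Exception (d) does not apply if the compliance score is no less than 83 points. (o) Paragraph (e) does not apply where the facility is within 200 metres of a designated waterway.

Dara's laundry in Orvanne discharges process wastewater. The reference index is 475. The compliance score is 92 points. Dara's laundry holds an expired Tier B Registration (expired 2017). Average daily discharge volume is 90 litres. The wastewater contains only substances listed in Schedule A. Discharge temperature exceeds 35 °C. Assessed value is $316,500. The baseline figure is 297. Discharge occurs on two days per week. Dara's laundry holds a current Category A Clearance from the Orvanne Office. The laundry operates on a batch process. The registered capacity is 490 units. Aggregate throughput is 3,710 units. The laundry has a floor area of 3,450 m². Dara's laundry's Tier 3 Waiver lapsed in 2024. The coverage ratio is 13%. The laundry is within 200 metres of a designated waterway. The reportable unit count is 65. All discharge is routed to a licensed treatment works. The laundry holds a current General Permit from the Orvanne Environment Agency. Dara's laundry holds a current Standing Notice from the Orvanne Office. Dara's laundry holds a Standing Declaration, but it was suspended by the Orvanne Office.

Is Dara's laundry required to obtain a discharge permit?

All of (a)'s requirements are met (the baseline figure is 297, less than the 406 limit; discharge occurs on no more than two days per week). But: (f) is engaged — the reference index is 475, less than the 518 limit. (a) is therefore removed.
Exception (b): the facility operates on a batch process; the facility's floor area is 3,450 m², below the 4,050 m² limit; a current General Permit is held — every condition holds. But: (g) operates against (b): the reportable unit count is 65, under the 71 limit. (h) would limit (g) — the registered capacity is 490 units, less than the 500 units limit — but (i) sets (h) aside: (i) operates against (h): discharge temperature exceeds 35 °C. (j) would limit (i) — aggregate throughput is 3,710 units, meeting the 3,610 units threshold — but (k) sets (j) aside: (k) is triggered — a current Category A Clearance is held. (l), which would lift (k), is inapplicable — no current Standing Declaration is held. Exception (b) does not apply.
Exception (c)'s conditions are all satisfied: assessed value is $316,500, less than the $324,000 limit; average daily discharge volume is 90 litres, under the 100 litres limit; a current Standing Notice is held. But: (m) applies — the coverage ratio is 13%, meeting the 11% threshold. So (c) is unavailable.
Exception (d) requires that the operator holds a current Tier 3 Waiver from the Orvanne Office; but the Tier 3 Waiver is not current, so (d) is unavailable.
Exception (e)'s conditions are all satisfied: the wastewater is Schedule-A-only; discharge is routed to a licensed treatment works. But applying paragraph (o): (o) operates against (e): the laundry is within 200 m of a designated waterway. (e) is therefore removed.
No exception displaces § 20.

Yes — Dara's laundry must obtain a discharge permit.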